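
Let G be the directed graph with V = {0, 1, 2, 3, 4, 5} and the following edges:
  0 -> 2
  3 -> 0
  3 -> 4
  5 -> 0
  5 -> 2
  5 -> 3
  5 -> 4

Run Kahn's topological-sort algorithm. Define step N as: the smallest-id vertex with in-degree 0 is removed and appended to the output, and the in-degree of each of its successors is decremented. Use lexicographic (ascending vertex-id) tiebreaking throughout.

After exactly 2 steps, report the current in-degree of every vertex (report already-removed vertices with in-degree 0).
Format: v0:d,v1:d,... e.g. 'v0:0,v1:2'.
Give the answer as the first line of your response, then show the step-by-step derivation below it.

v0:1,v1:0,v2:1,v3:0,v4:1,v5:0

step 1: output 1; order=[1]; indeg=(2,0,2,1,2,0)
step 2: output 5; order=[1,5]; indeg=(1,0,1,0,1,0)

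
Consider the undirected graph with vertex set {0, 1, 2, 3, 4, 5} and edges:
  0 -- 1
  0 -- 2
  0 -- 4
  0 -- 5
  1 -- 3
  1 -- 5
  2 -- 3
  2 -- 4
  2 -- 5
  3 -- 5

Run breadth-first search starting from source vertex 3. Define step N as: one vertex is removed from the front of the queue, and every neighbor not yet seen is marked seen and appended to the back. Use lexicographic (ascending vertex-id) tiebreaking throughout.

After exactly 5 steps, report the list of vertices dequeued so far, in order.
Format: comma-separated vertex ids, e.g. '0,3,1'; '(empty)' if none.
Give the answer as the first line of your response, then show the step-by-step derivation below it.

3,1,2,5,0

step 1: dequeue 3; queue=[1,2,5]; order=3
step 2: dequeue 1; queue=[2,5,0]; order=3,1
step 3: dequeue 2; queue=[5,0,4]; order=3,1,2
step 4: dequeue 5; queue=[0,4]; order=3,1,2,5
step 5: dequeue 0; queue=[4]; order=3,1,2,5,0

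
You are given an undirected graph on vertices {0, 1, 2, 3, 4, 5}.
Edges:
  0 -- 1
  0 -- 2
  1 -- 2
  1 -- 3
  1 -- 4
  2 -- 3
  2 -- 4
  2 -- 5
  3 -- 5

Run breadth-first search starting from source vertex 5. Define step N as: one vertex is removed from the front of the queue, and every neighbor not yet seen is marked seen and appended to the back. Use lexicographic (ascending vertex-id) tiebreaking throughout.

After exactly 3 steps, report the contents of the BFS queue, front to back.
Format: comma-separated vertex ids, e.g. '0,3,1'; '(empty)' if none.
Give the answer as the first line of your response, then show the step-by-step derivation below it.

0,1,4

step 1: dequeue 5; queue=[2,3]; order=5
step 2: dequeue 2; queue=[3,0,1,4]; order=5,2
step 3: dequeue 3; queue=[0,1,4]; order=5,2,3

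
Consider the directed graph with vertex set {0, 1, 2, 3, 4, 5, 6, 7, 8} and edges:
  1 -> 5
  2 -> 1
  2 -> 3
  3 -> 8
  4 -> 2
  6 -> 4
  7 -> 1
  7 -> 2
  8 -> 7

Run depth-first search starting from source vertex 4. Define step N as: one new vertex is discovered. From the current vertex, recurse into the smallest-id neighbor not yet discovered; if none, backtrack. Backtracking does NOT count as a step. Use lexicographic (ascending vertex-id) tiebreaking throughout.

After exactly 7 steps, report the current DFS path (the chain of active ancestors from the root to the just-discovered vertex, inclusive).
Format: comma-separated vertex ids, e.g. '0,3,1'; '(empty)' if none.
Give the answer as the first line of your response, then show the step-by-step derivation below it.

4,2,3,8,7

step 1: discover 4; path=4; order=4
step 2: discover 2; path=4>2; order=4,2
step 3: discover 1; path=4>2>1; order=4,2,1
step 4: discover 5; path=4>2>1>5; order=4,2,1,5
step 5: discover 3; path=4>2>3; order=4,2,1,5,3
step 6: discover 8; path=4>2>3>8; order=4,2,1,5,3,8
step 7: discover 7; path=4>2>3>8>7; order=4,2,1,5,3,8,7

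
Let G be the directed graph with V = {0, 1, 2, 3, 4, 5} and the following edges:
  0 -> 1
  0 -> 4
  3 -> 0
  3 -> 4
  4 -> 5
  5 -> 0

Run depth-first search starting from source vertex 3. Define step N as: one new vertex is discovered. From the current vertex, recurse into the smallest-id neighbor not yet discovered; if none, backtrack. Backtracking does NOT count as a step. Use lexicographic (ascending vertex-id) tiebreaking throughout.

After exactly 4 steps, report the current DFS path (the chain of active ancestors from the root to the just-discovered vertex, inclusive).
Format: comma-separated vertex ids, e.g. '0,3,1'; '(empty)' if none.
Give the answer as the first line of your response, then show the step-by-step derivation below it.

3,0,4

step 1: discover 3; path=3; order=3
step 2: discover 0; path=3>0; order=3,0
step 3: discover 1; path=3>0>1; order=3,0,1
step 4: discover 4; path=3>0>4; order=3,0,1,4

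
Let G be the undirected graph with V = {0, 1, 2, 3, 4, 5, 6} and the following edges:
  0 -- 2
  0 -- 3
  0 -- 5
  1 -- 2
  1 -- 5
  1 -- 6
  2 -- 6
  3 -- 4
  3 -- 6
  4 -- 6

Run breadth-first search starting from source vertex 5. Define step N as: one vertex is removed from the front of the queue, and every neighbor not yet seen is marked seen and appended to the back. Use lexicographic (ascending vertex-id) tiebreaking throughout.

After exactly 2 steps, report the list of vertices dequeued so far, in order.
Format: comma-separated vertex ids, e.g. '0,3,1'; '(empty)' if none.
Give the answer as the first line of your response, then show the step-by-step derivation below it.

5,0

step 1: dequeue 5; queue=[0,1]; order=5
step 2: dequeue 0; queue=[1,2,3]; order=5,0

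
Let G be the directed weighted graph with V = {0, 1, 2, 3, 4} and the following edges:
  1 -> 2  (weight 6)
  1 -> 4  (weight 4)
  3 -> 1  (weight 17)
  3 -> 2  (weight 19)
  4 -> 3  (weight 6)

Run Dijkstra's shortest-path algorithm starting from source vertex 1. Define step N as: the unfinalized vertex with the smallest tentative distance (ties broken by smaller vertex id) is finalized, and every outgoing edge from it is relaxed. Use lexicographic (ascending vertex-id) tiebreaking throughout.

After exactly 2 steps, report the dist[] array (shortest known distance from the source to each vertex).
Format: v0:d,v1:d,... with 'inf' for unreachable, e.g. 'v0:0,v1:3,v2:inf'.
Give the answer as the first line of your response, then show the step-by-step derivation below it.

v0:inf,v1:0,v2:6,v3:10,v4:4

step 1: dist = v0:inf,v1:0,v2:6,v3:inf,v4:4
step 2: dist = v0:inf,v1:0,v2:6,v3:10,v4:4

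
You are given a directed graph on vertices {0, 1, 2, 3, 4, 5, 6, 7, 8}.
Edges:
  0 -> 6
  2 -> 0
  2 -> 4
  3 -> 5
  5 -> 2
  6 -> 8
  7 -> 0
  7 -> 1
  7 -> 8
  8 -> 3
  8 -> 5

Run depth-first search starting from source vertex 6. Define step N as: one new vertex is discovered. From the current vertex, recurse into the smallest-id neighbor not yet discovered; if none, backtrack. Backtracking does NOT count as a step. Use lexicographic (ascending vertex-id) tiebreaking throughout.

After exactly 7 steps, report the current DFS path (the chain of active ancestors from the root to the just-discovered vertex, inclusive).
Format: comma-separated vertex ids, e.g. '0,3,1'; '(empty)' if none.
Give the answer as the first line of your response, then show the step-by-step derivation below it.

6,8,3,5,2,4

step 1: discover 6; path=6; order=6
step 2: discover 8; path=6>8; order=6,8
step 3: discover 3; path=6>8>3; order=6,8,3
step 4: discover 5; path=6>8>3>5; order=6,8,3,5
step 5: discover 2; path=6>8>3>5>2; order=6,8,3,5,2
step 6: discover 0; path=6>8>3>5>2>0; order=6,8,3,5,2,0
step 7: discover 4; path=6>8>3>5>2>4; order=6,8,3,5,2,0,4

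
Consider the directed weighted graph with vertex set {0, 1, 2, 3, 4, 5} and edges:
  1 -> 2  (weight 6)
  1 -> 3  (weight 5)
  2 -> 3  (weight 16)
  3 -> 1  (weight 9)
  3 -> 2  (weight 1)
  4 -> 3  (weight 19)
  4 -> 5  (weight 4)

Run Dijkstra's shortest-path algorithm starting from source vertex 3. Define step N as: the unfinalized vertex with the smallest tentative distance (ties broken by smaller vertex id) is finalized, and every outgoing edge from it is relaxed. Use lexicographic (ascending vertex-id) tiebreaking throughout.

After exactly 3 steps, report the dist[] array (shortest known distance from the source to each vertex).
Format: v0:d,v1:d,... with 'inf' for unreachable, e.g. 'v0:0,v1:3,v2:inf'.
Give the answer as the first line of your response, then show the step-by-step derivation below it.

v0:inf,v1:9,v2:1,v3:0,v4:inf,v5:inf

step 1: dist = v0:inf,v1:9,v2:1,v3:0,v4:inf,v5:inf
step 2: dist = v0:inf,v1:9,v2:1,v3:0,v4:inf,v5:inf
step 3: dist = v0:inf,v1:9,v2:1,v3:0,v4:inf,v5:inf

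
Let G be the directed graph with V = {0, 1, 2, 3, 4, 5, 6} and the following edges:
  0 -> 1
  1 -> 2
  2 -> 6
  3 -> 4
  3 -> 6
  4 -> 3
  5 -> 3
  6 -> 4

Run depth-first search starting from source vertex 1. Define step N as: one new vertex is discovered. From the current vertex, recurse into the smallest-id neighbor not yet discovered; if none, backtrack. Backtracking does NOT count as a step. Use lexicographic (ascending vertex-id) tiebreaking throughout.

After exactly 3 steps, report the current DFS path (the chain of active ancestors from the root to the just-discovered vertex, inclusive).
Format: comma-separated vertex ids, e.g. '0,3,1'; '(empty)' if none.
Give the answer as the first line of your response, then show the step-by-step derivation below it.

1,2,6

step 1: discover 1; path=1; order=1
step 2: discover 2; path=1>2; order=1,2
step 3: discover 6; path=1>2>6; order=1,2,6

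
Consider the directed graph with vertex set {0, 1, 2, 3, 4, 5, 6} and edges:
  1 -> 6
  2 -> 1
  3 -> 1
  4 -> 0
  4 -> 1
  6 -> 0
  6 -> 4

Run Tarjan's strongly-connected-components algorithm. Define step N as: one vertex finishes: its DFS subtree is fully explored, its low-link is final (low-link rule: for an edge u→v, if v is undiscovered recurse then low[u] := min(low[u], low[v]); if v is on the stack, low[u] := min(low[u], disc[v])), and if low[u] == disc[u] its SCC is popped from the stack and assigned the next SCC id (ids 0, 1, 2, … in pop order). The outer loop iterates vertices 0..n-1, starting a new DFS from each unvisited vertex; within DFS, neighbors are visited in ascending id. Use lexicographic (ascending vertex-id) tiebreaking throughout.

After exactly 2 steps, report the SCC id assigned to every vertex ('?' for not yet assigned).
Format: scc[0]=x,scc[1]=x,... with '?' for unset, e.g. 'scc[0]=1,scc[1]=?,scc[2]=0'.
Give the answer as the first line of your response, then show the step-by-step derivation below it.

scc[0]=0,scc[1]=?,scc[2]=?,scc[3]=?,scc[4]=?,scc[5]=?,scc[6]=?

step 1: low=(low[0]=0,low[1]=?,low[2]=?,low[3]=?,low[4]=?,low[5]=?,low[6]=?); scc=(scc[0]=0,scc[1]=?,scc[2]=?,scc[3]=?,scc[4]=?,scc[5]=?,scc[6]=?)
step 2: low=(low[0]=0,low[1]=1,low[2]=?,low[3]=?,low[4]=1,low[5]=?,low[6]=2); scc=(scc[0]=0,scc[1]=?,scc[2]=?,scc[3]=?,scc[4]=?,scc[5]=?,scc[6]=?)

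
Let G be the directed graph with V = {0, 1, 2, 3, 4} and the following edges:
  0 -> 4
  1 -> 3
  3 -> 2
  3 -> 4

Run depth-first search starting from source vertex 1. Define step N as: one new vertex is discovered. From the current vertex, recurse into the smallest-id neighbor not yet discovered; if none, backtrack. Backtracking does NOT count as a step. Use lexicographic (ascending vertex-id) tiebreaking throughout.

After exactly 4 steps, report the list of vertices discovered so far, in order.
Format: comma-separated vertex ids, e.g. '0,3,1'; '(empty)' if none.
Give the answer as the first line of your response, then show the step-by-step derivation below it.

1,3,2,4

step 1: discover 1; path=1; order=1
step 2: discover 3; path=1>3; order=1,3
step 3: discover 2; path=1>3>2; order=1,3,2
step 4: discover 4; path=1>3>4; order=1,3,2,4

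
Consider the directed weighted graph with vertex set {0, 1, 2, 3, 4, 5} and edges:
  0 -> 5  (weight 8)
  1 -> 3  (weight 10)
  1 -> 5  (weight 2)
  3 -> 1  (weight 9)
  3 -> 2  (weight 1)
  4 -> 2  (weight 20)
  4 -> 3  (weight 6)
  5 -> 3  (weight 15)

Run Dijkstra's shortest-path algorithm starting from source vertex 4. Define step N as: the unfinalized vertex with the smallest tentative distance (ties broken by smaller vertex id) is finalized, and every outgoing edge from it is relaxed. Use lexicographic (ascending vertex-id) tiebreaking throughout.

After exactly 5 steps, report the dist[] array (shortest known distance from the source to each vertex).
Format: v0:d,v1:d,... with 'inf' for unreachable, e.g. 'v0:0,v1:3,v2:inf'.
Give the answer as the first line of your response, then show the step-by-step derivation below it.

v0:inf,v1:15,v2:7,v3:6,v4:0,v5:17

step 1: dist = v0:inf,v1:inf,v2:20,v3:6,v4:0,v5:inf
step 2: dist = v0:inf,v1:15,v2:7,v3:6,v4:0,v5:inf
step 3: dist = v0:inf,v1:15,v2:7,v3:6,v4:0,v5:inf
step 4: dist = v0:inf,v1:15,v2:7,v3:6,v4:0,v5:17
step 5: dist = v0:inf,v1:15,v2:7,v3:6,v4:0,v5:17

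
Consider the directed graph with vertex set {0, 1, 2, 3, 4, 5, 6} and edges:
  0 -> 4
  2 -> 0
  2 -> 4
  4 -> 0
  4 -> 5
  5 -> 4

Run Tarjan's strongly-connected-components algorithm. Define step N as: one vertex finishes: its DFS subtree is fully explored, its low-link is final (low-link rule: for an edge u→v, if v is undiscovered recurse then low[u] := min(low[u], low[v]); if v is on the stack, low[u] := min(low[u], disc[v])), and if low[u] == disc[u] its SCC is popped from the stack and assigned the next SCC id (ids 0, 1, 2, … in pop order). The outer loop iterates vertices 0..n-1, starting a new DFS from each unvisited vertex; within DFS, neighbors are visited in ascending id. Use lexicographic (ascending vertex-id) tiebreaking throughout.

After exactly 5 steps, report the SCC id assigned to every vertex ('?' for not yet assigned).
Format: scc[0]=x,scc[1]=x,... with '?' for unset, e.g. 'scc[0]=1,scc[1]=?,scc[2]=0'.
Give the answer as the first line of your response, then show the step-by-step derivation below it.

scc[0]=0,scc[1]=1,scc[2]=2,scc[3]=?,scc[4]=0,scc[5]=0,scc[6]=?

step 1: low=(low[0]=0,low[1]=?,low[2]=?,low[3]=?,low[4]=0,low[5]=1,low[6]=?); scc=(scc[0]=?,scc[1]=?,scc[2]=?,scc[3]=?,scc[4]=?,scc[5]=?,scc[6]=?)
step 2: low=(low[0]=0,low[1]=?,low[2]=?,low[3]=?,low[4]=0,low[5]=1,low[6]=?); scc=(scc[0]=?,scc[1]=?,scc[2]=?,scc[3]=?,scc[4]=?,scc[5]=?,scc[6]=?)
step 3: low=(low[0]=0,low[1]=?,low[2]=?,low[3]=?,low[4]=0,low[5]=1,low[6]=?); scc=(scc[0]=0,scc[1]=?,scc[2]=?,scc[3]=?,scc[4]=0,scc[5]=0,scc[6]=?)
step 4: low=(low[0]=0,low[1]=3,low[2]=?,low[3]=?,low[4]=0,low[5]=1,low[6]=?); scc=(scc[0]=0,scc[1]=1,scc[2]=?,scc[3]=?,scc[4]=0,scc[5]=0,scc[6]=?)
step 5: low=(low[0]=0,low[1]=3,low[2]=4,low[3]=?,low[4]=0,low[5]=1,low[6]=?); scc=(scc[0]=0,scc[1]=1,scc[2]=2,scc[3]=?,scc[4]=0,scc[5]=0,scc[6]=?)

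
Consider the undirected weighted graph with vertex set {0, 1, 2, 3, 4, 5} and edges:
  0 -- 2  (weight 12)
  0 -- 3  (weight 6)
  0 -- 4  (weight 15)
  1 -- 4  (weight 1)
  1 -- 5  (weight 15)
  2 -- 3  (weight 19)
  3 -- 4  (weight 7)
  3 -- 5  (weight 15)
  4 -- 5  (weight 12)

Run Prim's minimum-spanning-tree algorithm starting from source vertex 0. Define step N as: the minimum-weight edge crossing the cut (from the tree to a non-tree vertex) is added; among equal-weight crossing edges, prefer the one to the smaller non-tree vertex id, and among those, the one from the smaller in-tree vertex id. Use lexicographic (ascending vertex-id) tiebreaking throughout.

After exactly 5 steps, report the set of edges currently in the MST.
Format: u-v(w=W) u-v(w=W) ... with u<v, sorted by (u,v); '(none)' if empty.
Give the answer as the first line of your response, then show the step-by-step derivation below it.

0-2(w=12) 0-3(w=6) 1-4(w=1) 3-4(w=7) 4-5(w=12)

step 1: add edge 0-3 (w=6); MST = {0-3(w=6)}
step 2: add edge 3-4 (w=7); MST = {0-3(w=6) 3-4(w=7)}
step 3: add edge 1-4 (w=1); MST = {0-3(w=6) 1-4(w=1) 3-4(w=7)}
step 4: add edge 0-2 (w=12); MST = {0-2(w=12) 0-3(w=6) 1-4(w=1) 3-4(w=7)}
step 5: add edge 4-5 (w=12); MST = {0-2(w=12) 0-3(w=6) 1-4(w=1) 3-4(w=7) 4-5(w=12)}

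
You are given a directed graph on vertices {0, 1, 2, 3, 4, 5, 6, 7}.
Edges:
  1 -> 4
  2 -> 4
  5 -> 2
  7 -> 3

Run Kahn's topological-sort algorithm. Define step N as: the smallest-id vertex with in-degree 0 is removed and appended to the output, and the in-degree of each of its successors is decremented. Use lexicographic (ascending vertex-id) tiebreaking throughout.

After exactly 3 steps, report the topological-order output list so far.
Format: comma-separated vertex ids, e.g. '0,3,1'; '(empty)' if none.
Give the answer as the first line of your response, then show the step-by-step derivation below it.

0,1,5

step 1: output 0; order=[0]; indeg=(0,0,1,1,2,0,0,0)
step 2: output 1; order=[0,1]; indeg=(0,0,1,1,1,0,0,0)
step 3: output 5; order=[0,1,5]; indeg=(0,0,0,1,1,0,0,0)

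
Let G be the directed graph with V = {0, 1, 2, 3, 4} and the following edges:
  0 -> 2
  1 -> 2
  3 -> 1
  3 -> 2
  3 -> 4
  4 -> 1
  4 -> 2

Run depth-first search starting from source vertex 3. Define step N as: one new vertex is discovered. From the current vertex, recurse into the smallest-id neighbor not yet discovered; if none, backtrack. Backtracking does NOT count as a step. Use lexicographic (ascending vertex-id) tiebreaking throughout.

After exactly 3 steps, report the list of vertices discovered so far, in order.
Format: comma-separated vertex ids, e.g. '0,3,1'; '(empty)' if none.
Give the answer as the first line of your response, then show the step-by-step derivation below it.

3,1,2

step 1: discover 3; path=3; order=3
step 2: discover 1; path=3>1; order=3,1
step 3: discover 2; path=3>1>2; order=3,1,2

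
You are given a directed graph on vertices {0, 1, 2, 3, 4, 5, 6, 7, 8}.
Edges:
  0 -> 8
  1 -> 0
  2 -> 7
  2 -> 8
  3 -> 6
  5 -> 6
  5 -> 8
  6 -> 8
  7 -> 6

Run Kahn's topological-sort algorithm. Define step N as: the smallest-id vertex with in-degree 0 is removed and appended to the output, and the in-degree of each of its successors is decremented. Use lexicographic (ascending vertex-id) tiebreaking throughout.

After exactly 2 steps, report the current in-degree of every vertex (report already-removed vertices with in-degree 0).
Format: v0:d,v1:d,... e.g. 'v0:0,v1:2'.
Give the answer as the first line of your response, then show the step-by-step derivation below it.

v0:0,v1:0,v2:0,v3:0,v4:0,v5:0,v6:3,v7:1,v8:3

step 1: output 1; order=[1]; indeg=(0,0,0,0,0,0,3,1,4)
step 2: output 0; order=[1,0]; indeg=(0,0,0,0,0,0,3,1,3)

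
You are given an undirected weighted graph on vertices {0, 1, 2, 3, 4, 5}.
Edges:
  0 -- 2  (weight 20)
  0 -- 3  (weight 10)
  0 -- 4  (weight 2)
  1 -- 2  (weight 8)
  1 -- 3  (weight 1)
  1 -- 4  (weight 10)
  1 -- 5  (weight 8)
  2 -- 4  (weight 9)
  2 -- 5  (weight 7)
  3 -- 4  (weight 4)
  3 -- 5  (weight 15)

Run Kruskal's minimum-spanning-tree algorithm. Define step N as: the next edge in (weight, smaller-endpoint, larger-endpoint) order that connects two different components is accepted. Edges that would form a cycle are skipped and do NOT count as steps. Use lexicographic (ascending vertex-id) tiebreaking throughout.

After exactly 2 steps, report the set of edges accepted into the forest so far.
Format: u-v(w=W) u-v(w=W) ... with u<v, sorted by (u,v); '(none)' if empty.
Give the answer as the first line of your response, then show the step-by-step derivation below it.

0-4(w=2) 1-3(w=1)

step 1: add edge 1-3 (w=1); MST = {1-3(w=1)}
step 2: add edge 0-4 (w=2); MST = {0-4(w=2) 1-3(w=1)}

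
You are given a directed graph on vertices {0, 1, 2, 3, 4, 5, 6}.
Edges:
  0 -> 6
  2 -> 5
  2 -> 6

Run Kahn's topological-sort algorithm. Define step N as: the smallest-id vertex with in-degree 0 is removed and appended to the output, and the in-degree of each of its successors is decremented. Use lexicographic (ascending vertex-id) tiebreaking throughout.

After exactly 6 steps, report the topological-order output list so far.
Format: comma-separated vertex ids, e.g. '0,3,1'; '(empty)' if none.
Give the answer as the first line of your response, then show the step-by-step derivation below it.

0,1,2,3,4,5

step 1: output 0; order=[0]; indeg=(0,0,0,0,0,1,1)
step 2: output 1; order=[0,1]; indeg=(0,0,0,0,0,1,1)
step 3: output 2; order=[0,1,2]; indeg=(0,0,0,0,0,0,0)
step 4: output 3; order=[0,1,2,3]; indeg=(0,0,0,0,0,0,0)
step 5: output 4; order=[0,1,2,3,4]; indeg=(0,0,0,0,0,0,0)
step 6: output 5; order=[0,1,2,3,4,5]; indeg=(0,0,0,0,0,0,0)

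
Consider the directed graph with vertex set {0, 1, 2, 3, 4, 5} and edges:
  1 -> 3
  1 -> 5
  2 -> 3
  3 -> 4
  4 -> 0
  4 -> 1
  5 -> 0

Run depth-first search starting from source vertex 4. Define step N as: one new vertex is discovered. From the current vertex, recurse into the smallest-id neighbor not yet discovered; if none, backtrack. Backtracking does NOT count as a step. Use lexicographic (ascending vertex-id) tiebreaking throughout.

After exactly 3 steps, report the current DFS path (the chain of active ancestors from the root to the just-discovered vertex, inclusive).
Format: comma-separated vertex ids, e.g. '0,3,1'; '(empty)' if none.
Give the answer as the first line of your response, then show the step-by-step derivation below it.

4,1

step 1: discover 4; path=4; order=4
step 2: discover 0; path=4>0; order=4,0
step 3: discover 1; path=4>1; order=4,0,1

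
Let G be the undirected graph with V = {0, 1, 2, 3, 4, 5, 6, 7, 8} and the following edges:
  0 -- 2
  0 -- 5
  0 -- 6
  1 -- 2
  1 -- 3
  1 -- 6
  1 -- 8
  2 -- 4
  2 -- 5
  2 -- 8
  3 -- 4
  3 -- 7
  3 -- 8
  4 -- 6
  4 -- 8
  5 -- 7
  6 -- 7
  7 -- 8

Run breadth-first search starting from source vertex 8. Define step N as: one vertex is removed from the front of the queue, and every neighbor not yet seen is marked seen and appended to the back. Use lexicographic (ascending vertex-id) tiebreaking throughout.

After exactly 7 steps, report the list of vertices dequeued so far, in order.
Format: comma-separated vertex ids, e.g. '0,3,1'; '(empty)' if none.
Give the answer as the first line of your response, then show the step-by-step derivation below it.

8,1,2,3,4,7,6

step 1: dequeue 8; queue=[1,2,3,4,7]; order=8
step 2: dequeue 1; queue=[2,3,4,7,6]; order=8,1
step 3: dequeue 2; queue=[3,4,7,6,0,5]; order=8,1,2
step 4: dequeue 3; queue=[4,7,6,0,5]; order=8,1,2,3
step 5: dequeue 4; queue=[7,6,0,5]; order=8,1,2,3,4
step 6: dequeue 7; queue=[6,0,5]; order=8,1,2,3,4,7
step 7: dequeue 6; queue=[0,5]; order=8,1,2,3,4,7,6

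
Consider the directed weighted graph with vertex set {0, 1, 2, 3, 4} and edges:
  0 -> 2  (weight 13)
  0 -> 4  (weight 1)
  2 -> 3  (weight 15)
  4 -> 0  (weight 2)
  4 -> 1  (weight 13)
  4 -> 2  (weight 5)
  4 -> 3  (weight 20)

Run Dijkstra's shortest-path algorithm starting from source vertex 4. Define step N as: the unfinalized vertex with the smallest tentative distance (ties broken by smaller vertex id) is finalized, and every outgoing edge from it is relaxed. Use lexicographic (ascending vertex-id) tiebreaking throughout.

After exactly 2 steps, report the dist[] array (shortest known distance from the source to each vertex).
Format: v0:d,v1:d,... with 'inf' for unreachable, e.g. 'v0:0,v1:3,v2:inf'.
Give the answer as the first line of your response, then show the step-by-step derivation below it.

v0:2,v1:13,v2:5,v3:20,v4:0

step 1: dist = v0:2,v1:13,v2:5,v3:20,v4:0
step 2: dist = v0:2,v1:13,v2:5,v3:20,v4:0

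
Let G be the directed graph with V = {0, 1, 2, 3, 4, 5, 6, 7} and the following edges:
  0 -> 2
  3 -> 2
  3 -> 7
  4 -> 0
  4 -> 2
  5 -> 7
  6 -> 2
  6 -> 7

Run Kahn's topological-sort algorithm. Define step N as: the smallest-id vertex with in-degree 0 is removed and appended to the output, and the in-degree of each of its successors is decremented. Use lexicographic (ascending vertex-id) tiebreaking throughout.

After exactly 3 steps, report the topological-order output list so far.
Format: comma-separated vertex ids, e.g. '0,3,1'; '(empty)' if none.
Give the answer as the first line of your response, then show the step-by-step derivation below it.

1,3,4

step 1: output 1; order=[1]; indeg=(1,0,4,0,0,0,0,3)
step 2: output 3; order=[1,3]; indeg=(1,0,3,0,0,0,0,2)
step 3: output 4; order=[1,3,4]; indeg=(0,0,2,0,0,0,0,2)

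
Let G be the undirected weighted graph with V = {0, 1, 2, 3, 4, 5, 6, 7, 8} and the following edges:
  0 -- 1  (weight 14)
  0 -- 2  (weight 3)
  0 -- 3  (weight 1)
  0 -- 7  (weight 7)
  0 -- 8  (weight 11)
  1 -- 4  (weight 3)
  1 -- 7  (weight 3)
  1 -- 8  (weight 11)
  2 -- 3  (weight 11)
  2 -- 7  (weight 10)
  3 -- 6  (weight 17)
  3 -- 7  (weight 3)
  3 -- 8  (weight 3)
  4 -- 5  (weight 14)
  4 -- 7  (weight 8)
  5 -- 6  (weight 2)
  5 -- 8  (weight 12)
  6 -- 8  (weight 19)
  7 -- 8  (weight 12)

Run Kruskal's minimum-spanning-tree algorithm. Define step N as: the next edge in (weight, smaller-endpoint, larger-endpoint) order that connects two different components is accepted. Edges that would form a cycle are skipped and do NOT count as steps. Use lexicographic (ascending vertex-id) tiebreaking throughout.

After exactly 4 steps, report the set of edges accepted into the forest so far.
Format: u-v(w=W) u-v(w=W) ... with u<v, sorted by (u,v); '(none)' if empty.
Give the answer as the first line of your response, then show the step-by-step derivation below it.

0-2(w=3) 0-3(w=1) 1-4(w=3) 5-6(w=2)

step 1: add edge 0-3 (w=1); MST = {0-3(w=1)}
step 2: add edge 5-6 (w=2); MST = {0-3(w=1) 5-6(w=2)}
step 3: add edge 0-2 (w=3); MST = {0-2(w=3) 0-3(w=1) 5-6(w=2)}
step 4: add edge 1-4 (w=3); MST = {0-2(w=3) 0-3(w=1) 1-4(w=3) 5-6(w=2)}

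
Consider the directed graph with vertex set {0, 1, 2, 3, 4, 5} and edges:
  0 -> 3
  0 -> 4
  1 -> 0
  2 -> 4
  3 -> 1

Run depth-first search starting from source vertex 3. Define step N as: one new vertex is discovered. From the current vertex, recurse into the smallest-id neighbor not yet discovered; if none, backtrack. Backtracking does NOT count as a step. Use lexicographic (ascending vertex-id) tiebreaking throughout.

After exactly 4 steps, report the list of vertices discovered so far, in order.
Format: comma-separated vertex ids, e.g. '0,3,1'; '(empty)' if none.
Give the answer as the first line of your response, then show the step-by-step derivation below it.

3,1,0,4

step 1: discover 3; path=3; order=3
step 2: discover 1; path=3>1; order=3,1
step 3: discover 0; path=3>1>0; order=3,1,0
step 4: discover 4; path=3>1>0>4; order=3,1,0,4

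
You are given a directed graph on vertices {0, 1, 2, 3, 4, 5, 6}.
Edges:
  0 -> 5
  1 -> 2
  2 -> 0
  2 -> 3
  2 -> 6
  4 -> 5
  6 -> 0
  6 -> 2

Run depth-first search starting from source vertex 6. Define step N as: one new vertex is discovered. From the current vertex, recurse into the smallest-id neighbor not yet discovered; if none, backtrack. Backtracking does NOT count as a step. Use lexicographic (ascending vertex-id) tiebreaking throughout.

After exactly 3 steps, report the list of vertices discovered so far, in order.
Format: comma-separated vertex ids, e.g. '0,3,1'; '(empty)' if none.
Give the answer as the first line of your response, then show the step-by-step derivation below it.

6,0,5

step 1: discover 6; path=6; order=6
step 2: discover 0; path=6>0; order=6,0
step 3: discover 5; path=6>0>5; order=6,0,5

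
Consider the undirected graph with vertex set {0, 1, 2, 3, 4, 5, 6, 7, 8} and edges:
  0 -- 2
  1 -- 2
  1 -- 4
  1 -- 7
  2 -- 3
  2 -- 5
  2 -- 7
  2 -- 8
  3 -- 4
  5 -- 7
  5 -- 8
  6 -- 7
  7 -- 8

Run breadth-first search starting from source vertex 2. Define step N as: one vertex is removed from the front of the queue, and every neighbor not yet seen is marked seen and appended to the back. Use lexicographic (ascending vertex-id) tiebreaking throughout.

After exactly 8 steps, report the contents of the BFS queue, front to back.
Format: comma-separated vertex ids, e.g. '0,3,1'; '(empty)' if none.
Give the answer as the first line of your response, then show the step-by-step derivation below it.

6

step 1: dequeue 2; queue=[0,1,3,5,7,8]; order=2
step 2: dequeue 0; queue=[1,3,5,7,8]; order=2,0
step 3: dequeue 1; queue=[3,5,7,8,4]; order=2,0,1
step 4: dequeue 3; queue=[5,7,8,4]; order=2,0,1,3
step 5: dequeue 5; queue=[7,8,4]; order=2,0,1,3,5
step 6: dequeue 7; queue=[8,4,6]; order=2,0,1,3,5,7
step 7: dequeue 8; queue=[4,6]; order=2,0,1,3,5,7,8
step 8: dequeue 4; queue=[6]; order=2,0,1,3,5,7,8,4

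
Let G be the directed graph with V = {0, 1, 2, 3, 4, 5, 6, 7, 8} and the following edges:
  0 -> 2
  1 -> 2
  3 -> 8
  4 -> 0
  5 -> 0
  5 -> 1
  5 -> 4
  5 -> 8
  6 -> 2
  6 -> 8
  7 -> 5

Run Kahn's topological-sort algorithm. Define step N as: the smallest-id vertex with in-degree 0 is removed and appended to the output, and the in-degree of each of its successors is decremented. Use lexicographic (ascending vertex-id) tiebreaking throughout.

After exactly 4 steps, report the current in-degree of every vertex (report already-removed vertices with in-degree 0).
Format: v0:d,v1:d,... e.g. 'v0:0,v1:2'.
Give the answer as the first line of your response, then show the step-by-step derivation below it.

v0:1,v1:0,v2:2,v3:0,v4:0,v5:0,v6:0,v7:0,v8:0

step 1: output 3; order=[3]; indeg=(2,1,3,0,1,1,0,0,2)
step 2: output 6; order=[3,6]; indeg=(2,1,2,0,1,1,0,0,1)
step 3: output 7; order=[3,6,7]; indeg=(2,1,2,0,1,0,0,0,1)
step 4: output 5; order=[3,6,7,5]; indeg=(1,0,2,0,0,0,0,0,0)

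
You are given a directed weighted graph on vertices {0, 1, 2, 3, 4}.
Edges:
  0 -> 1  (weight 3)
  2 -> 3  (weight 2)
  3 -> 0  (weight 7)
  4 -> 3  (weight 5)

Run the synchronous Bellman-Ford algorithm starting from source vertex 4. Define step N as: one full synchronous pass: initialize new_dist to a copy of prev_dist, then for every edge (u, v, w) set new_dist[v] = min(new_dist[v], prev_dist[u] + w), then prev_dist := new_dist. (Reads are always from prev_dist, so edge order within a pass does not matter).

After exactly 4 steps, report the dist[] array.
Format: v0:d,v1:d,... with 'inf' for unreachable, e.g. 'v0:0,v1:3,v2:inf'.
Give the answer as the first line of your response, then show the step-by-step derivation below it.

v0:12,v1:15,v2:inf,v3:5,v4:0

step 1: dist = v0:inf,v1:inf,v2:inf,v3:5,v4:0
step 2: dist = v0:12,v1:inf,v2:inf,v3:5,v4:0
step 3: dist = v0:12,v1:15,v2:inf,v3:5,v4:0
step 4: dist = v0:12,v1:15,v2:inf,v3:5,v4:0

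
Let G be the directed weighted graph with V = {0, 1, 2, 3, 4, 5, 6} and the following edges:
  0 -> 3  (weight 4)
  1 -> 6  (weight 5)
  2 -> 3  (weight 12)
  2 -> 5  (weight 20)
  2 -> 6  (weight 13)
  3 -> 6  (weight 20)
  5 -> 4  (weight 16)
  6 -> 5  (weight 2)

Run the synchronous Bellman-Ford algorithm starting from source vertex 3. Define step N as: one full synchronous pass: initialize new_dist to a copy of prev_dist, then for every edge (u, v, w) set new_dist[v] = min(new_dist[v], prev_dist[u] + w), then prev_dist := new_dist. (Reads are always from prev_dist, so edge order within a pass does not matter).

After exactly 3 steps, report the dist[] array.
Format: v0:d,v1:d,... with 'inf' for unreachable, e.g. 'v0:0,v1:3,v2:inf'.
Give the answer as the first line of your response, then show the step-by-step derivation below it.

v0:inf,v1:inf,v2:inf,v3:0,v4:38,v5:22,v6:20

step 1: dist = v0:inf,v1:inf,v2:inf,v3:0,v4:inf,v5:inf,v6:20
step 2: dist = v0:inf,v1:inf,v2:inf,v3:0,v4:inf,v5:22,v6:20
step 3: dist = v0:inf,v1:inf,v2:inf,v3:0,v4:38,v5:22,v6:20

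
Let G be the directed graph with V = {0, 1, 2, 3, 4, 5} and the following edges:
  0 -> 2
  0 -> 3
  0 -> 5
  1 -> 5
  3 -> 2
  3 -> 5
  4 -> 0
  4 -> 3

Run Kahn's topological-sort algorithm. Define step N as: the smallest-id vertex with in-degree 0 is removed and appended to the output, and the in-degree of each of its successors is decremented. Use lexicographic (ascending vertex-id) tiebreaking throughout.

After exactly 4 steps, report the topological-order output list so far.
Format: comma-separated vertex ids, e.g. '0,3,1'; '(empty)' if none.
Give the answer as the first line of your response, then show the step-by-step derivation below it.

1,4,0,3

step 1: output 1; order=[1]; indeg=(1,0,2,2,0,2)
step 2: output 4; order=[1,4]; indeg=(0,0,2,1,0,2)
step 3: output 0; order=[1,4,0]; indeg=(0,0,1,0,0,1)
step 4: output 3; order=[1,4,0,3]; indeg=(0,0,0,0,0,0)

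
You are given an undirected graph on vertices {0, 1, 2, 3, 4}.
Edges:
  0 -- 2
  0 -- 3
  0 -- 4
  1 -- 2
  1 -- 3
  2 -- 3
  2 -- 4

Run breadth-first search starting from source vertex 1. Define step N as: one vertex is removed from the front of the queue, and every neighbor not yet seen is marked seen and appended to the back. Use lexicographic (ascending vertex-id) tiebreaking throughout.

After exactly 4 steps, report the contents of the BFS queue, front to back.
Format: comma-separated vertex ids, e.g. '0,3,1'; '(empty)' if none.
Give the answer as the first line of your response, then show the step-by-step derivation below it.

4

step 1: dequeue 1; queue=[2,3]; order=1
step 2: dequeue 2; queue=[3,0,4]; order=1,2
step 3: dequeue 3; queue=[0,4]; order=1,2,3
step 4: dequeue 0; queue=[4]; order=1,2,3,0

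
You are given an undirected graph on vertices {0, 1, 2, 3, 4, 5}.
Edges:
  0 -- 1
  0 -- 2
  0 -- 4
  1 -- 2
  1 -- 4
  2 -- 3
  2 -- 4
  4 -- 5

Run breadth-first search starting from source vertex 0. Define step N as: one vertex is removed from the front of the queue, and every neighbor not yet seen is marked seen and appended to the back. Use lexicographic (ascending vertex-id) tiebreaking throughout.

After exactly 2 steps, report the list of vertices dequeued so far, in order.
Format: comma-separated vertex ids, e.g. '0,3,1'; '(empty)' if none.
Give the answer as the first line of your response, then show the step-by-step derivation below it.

0,1

step 1: dequeue 0; queue=[1,2,4]; order=0
step 2: dequeue 1; queue=[2,4]; order=0,1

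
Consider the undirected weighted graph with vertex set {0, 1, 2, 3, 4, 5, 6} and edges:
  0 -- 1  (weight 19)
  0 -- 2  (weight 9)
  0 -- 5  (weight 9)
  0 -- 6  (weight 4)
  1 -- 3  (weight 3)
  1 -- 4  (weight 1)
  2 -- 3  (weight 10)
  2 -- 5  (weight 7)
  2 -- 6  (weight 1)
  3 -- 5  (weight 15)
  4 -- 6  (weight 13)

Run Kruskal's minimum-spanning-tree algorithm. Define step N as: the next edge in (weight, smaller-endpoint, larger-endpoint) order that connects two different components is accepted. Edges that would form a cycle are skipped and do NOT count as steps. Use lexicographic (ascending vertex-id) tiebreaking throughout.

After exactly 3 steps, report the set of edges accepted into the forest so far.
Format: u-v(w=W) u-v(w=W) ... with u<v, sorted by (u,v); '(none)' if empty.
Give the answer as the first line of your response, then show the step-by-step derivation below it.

1-3(w=3) 1-4(w=1) 2-6(w=1)

step 1: add edge 1-4 (w=1); MST = {1-4(w=1)}
step 2: add edge 2-6 (w=1); MST = {1-4(w=1) 2-6(w=1)}
step 3: add edge 1-3 (w=3); MST = {1-3(w=3) 1-4(w=1) 2-6(w=1)}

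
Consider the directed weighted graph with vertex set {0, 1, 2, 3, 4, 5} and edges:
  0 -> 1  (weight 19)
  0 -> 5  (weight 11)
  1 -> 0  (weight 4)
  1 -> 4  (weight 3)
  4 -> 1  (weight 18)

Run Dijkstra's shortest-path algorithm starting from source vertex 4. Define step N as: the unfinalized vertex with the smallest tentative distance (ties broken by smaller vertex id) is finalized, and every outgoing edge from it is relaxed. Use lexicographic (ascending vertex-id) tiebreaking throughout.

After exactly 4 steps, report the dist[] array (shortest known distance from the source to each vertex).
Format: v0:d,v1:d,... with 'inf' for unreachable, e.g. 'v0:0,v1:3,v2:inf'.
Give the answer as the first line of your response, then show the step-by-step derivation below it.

v0:22,v1:18,v2:inf,v3:inf,v4:0,v5:33

step 1: dist = v0:inf,v1:18,v2:inf,v3:inf,v4:0,v5:inf
step 2: dist = v0:22,v1:18,v2:inf,v3:inf,v4:0,v5:inf
step 3: dist = v0:22,v1:18,v2:inf,v3:inf,v4:0,v5:33
step 4: dist = v0:22,v1:18,v2:inf,v3:inf,v4:0,v5:33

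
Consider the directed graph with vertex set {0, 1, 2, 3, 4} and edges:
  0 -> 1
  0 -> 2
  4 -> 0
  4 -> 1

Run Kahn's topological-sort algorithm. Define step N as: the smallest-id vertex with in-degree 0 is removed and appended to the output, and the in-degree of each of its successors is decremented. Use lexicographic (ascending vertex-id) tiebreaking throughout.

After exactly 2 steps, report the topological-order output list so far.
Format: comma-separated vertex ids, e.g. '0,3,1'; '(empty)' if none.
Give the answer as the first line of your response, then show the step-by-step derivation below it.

3,4

step 1: output 3; order=[3]; indeg=(1,2,1,0,0)
step 2: output 4; order=[3,4]; indeg=(0,1,1,0,0)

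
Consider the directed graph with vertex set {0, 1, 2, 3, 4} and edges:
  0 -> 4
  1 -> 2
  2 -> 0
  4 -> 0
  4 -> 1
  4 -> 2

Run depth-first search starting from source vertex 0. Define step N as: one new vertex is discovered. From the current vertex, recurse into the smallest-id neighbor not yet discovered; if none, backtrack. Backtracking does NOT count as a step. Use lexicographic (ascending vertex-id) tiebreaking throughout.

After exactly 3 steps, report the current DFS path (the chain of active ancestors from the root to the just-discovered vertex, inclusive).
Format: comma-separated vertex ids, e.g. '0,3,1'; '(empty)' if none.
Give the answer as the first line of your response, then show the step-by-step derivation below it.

0,4,1

step 1: discover 0; path=0; order=0
step 2: discover 4; path=0>4; order=0,4
step 3: discover 1; path=0>4>1; order=0,4,1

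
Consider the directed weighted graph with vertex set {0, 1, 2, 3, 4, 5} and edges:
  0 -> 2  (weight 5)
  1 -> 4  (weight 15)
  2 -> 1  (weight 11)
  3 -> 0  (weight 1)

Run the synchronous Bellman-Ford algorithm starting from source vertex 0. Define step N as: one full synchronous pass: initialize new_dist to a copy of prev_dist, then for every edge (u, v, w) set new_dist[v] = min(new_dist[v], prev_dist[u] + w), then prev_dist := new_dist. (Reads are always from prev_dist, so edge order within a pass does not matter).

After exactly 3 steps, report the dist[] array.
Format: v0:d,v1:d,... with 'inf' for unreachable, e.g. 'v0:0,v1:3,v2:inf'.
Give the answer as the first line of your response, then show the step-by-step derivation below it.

v0:0,v1:16,v2:5,v3:inf,v4:31,v5:inf

step 1: dist = v0:0,v1:inf,v2:5,v3:inf,v4:inf,v5:inf
step 2: dist = v0:0,v1:16,v2:5,v3:inf,v4:inf,v5:inf
step 3: dist = v0:0,v1:16,v2:5,v3:inf,v4:31,v5:inf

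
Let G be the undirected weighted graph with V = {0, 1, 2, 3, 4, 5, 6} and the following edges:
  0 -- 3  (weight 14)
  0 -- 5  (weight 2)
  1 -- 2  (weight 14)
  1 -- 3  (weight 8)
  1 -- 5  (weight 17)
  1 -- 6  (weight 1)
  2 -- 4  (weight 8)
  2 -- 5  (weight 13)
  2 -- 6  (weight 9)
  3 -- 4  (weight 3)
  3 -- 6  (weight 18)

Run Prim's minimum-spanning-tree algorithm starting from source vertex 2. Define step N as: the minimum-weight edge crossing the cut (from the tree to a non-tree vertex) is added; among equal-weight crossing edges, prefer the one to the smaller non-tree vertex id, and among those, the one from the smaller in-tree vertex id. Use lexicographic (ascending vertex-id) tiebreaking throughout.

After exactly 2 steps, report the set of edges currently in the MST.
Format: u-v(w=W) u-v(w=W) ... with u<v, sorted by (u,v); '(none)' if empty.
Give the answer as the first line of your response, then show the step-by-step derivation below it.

2-4(w=8) 3-4(w=3)

step 1: add edge 2-4 (w=8); MST = {2-4(w=8)}
step 2: add edge 3-4 (w=3); MST = {2-4(w=8) 3-4(w=3)}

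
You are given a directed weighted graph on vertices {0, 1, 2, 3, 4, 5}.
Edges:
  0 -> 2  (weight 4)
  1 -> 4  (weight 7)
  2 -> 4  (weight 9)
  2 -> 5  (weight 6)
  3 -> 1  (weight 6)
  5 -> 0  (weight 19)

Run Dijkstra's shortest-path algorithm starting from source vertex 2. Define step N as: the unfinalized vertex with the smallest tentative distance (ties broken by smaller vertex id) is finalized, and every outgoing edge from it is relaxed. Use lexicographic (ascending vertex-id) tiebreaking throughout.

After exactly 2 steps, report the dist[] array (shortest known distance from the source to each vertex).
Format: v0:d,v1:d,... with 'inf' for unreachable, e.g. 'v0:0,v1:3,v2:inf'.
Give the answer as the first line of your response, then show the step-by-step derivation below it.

v0:25,v1:inf,v2:0,v3:inf,v4:9,v5:6

step 1: dist = v0:inf,v1:inf,v2:0,v3:inf,v4:9,v5:6
step 2: dist = v0:25,v1:inf,v2:0,v3:inf,v4:9,v5:6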